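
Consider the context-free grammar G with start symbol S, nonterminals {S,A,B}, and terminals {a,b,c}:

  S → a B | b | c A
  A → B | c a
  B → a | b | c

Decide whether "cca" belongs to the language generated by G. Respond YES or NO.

Convert to CNF:
  S -> T0 A | T1 B | b
  A -> T0 T1 | a | b | c
  B -> a | b | c
  T0 -> c
  T1 -> a

CYK table (by increasing span):
  cell(0,0) c: {A,B,T0}  orig:{A,B}
  cell(1,1) c: {A,B,T0}  orig:{A,B}
  cell(2,2) a: {A,B,T1}  orig:{A,B}
  cell(0,1) cc: {S}
  cell(1,2) ca: {A,S}
  cell(0,2) cca: {S}

S ∈ T[0,2] ⇒ YES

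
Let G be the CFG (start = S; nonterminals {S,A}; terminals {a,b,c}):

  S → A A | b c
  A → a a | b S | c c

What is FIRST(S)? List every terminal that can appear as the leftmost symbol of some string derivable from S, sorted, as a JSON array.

FIRST sets, iterate to fixpoint:
pass 1:
  A via A→a a: +{a}
  A via A→b S: +{b}
  A via A→c c: +{c}
  S via S→A A: +{a,b,c}
  S: {a,b,c}  A: {a,b,c}
pass 2: (no change)
  S: {a,b,c}  A: {a,b,c}

FIRST(S) = ["a", "b", "c"]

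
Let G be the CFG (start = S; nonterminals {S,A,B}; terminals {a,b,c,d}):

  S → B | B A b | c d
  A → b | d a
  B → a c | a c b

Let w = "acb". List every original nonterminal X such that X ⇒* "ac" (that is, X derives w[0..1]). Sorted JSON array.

CNF form of G:
  S -> B X5 | T1 T2 | T1 X6 | T2 T0
  A -> T0 T1 | b
  B -> T1 T2 | T1 X4
  T0 -> d
  T1 -> a
  T2 -> c
  T3 -> b
  X4 -> T2 T3
  X5 -> A T3
  X6 -> T2 T3

CYK table (by increasing span) — only the sub-triangle for w[0..1]:
  [0..0]={T1}  "a"  orig:{}
  [1..1]={T2}  "c"  orig:{}
  [0..1]={B,S}  "ac"

Original NTs in T[0,1] deriving "ac": ["B", "S"]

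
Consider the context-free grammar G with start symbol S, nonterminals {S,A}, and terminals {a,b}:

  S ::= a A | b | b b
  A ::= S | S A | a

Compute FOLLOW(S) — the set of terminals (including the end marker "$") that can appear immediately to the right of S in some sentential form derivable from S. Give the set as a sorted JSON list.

FIRST sets, iterate to fixpoint:
pass 1:
  A via A→a: +{a}
  S via S→a A: +{a}
  S via S→b: +{b}
  S: {a,b}  A: {a}
pass 2:
  A via A→S: +{b}
  S: {a,b}  A: {a,b}
pass 3: done
  S: {a,b}  A: {a,b}

FOLLOW sets:
seed FOLLOW(S) with $
pass 1:
  A→S A: FOLLOW(S) ⊇ FIRST(A) = {a,b}; new: +{a,b}
  S→a A: FOLLOW(A) ⊇ FOLLOW(S) ⊇ {$,a,b}; new: +{$,a,b}
  S: {$,a,b}  A: {$,a,b}
pass 2: (no change)
  S: {$,a,b}  A: {$,a,b}

FOLLOW(S) = ["$", "a", "b"]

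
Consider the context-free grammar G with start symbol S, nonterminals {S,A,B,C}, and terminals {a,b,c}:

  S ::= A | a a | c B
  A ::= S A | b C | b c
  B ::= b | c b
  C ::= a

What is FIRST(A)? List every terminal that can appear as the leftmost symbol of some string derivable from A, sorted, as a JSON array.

FIRST iteration:
[1]
  A via A→b C: +{b}
  B via B→b: +{b}
  B via B→c b: +{c}
  C via C→a: +{a}
  S via S→A: +{b}
  S via S→a a: +{a}
  S via S→c B: +{c}
  FIRST[S]={a,b,c}  FIRST[A]={b}  FIRST[B]={b,c}  FIRST[C]={a}
[2]
  A via A→S A: +{a,c}
  FIRST[S]={a,b,c}  FIRST[A]={a,b,c}  FIRST[B]={b,c}  FIRST[C]={a}
[3] done
  FIRST[S]={a,b,c}  FIRST[A]={a,b,c}  FIRST[B]={b,c}  FIRST[C]={a}

FIRST(A) = ["a", "b", "c"]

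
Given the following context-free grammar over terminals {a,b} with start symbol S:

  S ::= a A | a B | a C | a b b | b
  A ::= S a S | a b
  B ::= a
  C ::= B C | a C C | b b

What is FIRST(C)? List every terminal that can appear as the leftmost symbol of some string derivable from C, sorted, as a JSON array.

Compute FIRST by fixpoint:
pass 1:
  A via A→a b: +{a}
  B via B→a: +{a}
  C via C→B C: +{a}
  C via C→b b: +{b}
  S via S→a A: +{a}
  S via S→b: +{b}
  S: {a,b}  A: {a}  B: {a}  C: {a,b}
pass 2:
  A via A→S a S: +{b}
  S: {a,b}  A: {a,b}  B: {a}  C: {a,b}
pass 3: — fixpoint
  S: {a,b}  A: {a,b}  B: {a}  C: {a,b}

FIRST(C) = ["a", "b"]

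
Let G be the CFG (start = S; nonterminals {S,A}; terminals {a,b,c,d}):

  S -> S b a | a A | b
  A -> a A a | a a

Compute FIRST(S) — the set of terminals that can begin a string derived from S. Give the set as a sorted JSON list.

Compute FIRST by fixpoint:
pass 1:
  A via A→a A a: +{a}
  S via S→a A: +{a}
  S via S→b: +{b}
  FIRST(S)={a,b}  FIRST(A)={a}
pass 2: done
  FIRST(S)={a,b}  FIRST(A)={a}

FIRST(S) = ["a", "b"]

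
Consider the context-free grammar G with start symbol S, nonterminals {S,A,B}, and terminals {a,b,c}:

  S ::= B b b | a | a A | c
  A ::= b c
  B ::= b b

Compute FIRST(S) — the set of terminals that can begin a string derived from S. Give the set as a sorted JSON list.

Compute FIRST by fixpoint:
round 1:
  A via A→b c: +{b}
  B via B→b b: +{b}
  S via S→B b b: +{b}
  S via S→a: +{a}
  S via S→c: +{c}
  S: {a,b,c}  A: {b}  B: {b}
round 2: done
  S: {a,b,c}  A: {b}  B: {b}

FIRST(S) = ["a", "b", "c"]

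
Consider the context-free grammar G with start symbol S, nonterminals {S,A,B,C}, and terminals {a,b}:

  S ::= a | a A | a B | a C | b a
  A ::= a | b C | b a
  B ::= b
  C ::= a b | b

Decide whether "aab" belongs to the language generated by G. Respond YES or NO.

Convert to CNF:
  S -> T0 T1 | T1 A | T1 B | T1 C | a
  A -> T0 C | T0 T1 | a
  B -> b
  C -> T1 T0 | b
  T0 -> b
  T1 -> a

CYK fill:
  [0..0]={A,S,T1}  "a"  orig:{A,S}
  [1..1]={A,S,T1}  "a"  orig:{A,S}
  [2..2]={B,C,T0}  "b"  orig:{B,C}
  [0..1]={S}  "aa"
  [1..2]={C,S}  "ab"
  [0..2]={S}  "aab"

S ∈ T[0,2] ⇒ YES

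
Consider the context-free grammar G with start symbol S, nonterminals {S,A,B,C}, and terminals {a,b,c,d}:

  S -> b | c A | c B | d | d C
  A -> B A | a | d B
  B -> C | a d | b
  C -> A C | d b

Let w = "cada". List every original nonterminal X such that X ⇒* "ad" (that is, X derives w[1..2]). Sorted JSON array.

Convert to CNF:
  S -> T0 C | T3 A | T3 B | b | d
  A -> B A | T0 B | a
  B -> A C | T0 T2 | T1 T0 | b
  C -> A C | T0 T2
  T0 -> d
  T1 -> a
  T2 -> b
  T3 -> c

CYK fill — only the sub-triangle for w[1..2]:
  cell(1,1) a: {A,T1}  orig:{A}
  cell(2,2) d: {S,T0}  orig:{S}
  cell(1,2) ad: {B}

Original NTs in T[1,2] deriving "ad": ["B"]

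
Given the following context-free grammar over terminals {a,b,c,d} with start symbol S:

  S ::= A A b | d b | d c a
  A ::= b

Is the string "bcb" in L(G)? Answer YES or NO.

CNF form of G:
  S -> A X4 | T1 T0 | T1 X5
  A -> b
  T0 -> b
  T1 -> d
  T2 -> c
  T3 -> a
  X4 -> A T0
  X5 -> T2 T3

CYK fill:
  cell(0,0) b: {A,T0}  orig:{A}
  cell(1,1) c: {T2}  orig:{}
  cell(2,2) b: {A,T0}  orig:{A}
  cell(0,1) bc: ∅
  cell(1,2) cb: ∅
  cell(0,2) bcb: ∅

S ∉ T[0,2] ⇒ NO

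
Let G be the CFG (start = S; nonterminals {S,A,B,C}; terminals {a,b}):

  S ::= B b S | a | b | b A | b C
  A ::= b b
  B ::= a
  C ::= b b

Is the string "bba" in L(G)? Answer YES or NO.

CNF form of G:
  S -> B X1 | T0 A | T0 C | a | b
  A -> T0 T0
  B -> a
  C -> T0 T0
  T0 -> b
  X1 -> T0 S

CYK table (by increasing span):
  T[0,0] 'b' = {S,T0}  orig:{S}
  T[1,1] 'b' = {S,T0}  orig:{S}
  T[2,2] 'a' = {B,S}
  T[0,1] 'bb' = {A,C,X1}  orig:{A,C}
  T[1,2] 'ba' = {X1}  orig:{}
  T[0,2] 'bba' = ∅

S ∉ T[0,2] ⇒ NO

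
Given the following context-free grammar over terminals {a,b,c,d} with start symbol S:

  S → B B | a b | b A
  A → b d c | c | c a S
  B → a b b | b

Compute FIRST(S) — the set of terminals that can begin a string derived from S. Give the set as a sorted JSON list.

FIRST iteration:
[1]
  A via A→b d c: +{b}
  A via A→c: +{c}
  B via B→a b b: +{a}
  B via B→b: +{b}
  S via S→B B: +{a,b}
  FIRST[S]={a,b}  FIRST[A]={b,c}  FIRST[B]={a,b}
[2] — fixpoint
  FIRST[S]={a,b}  FIRST[A]={b,c}  FIRST[B]={a,b}

FIRST(S) = ["a", "b"]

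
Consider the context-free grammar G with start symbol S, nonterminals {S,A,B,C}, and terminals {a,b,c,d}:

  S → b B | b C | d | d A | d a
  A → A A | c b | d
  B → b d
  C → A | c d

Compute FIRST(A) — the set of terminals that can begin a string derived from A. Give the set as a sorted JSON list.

FIRST sets, iterate to fixpoint:
round 1:
  A via A→c b: +{c}
  A via A→d: +{d}
  B via B→b d: +{b}
  C via C→A: +{c,d}
  S via S→b B: +{b}
  S via S→d: +{d}
  FIRST(S)={b,d}  FIRST(A)={c,d}  FIRST(B)={b}  FIRST(C)={c,d}
round 2: (stable)
  FIRST(S)={b,d}  FIRST(A)={c,d}  FIRST(B)={b}  FIRST(C)={c,d}

FIRST(A) = ["c", "d"]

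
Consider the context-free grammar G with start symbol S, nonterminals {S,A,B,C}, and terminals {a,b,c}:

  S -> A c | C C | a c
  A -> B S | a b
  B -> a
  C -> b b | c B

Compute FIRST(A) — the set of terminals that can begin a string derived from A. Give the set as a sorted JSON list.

FIRST sets, iterate to fixpoint:
iter 1:
  A via A→a b: +{a}
  B via B→a: +{a}
  C via C→b b: +{b}
  C via C→c B: +{c}
  S via S→A c: +{a}
  S via S→C C: +{b,c}
  FIRST[S]={a,b,c}  FIRST[A]={a}  FIRST[B]={a}  FIRST[C]={b,c}
iter 2: done
  FIRST[S]={a,b,c}  FIRST[A]={a}  FIRST[B]={a}  FIRST[C]={b,c}

FIRST(A) = ["a"]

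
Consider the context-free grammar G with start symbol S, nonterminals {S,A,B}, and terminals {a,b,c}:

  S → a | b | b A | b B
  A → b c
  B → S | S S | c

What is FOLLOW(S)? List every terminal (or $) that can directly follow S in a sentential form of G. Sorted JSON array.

FIRST sets, iterate to fixpoint:
round 1:
  A via A→b c: +{b}
  B via B→c: +{c}
  S via S→a: +{a}
  S via S→b: +{b}
  S: {a,b}  A: {b}  B: {c}
round 2:
  B via B→S: +{a,b}
  S: {a,b}  A: {b}  B: {a,b,c}
round 3: (no change)
  S: {a,b}  A: {b}  B: {a,b,c}

FOLLOW sets:
seed FOLLOW(S) with $
[1]
  B→S S: FOLLOW(S) ⊇ FIRST(S) = {a,b}; new: +{a,b}
  S→b A: FOLLOW(A) ⊇ FOLLOW(S) ⊇ {$,a,b}; new: +{$,a,b}
  S→b B: FOLLOW(B) ⊇ FOLLOW(S) ⊇ {$,a,b}; new: +{$,a,b}
  FOLLOW(S)={$,a,b}  FOLLOW(A)={$,a,b}  FOLLOW(B)={$,a,b}
[2] (stable)
  FOLLOW(S)={$,a,b}  FOLLOW(A)={$,a,b}  FOLLOW(B)={$,a,b}

FOLLOW(S) = ["$", "a", "b"]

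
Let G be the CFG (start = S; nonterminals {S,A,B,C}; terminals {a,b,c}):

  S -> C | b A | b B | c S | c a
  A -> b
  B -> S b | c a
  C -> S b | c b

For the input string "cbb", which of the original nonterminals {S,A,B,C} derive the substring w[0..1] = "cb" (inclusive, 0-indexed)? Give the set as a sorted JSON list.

Convert to CNF:
  S -> S T0 | T0 A | T0 B | T1 S | T1 T0 | T1 T2
  A -> b
  B -> S T0 | T1 T2
  C -> S T0 | T1 T0
  T0 -> b
  T1 -> c
  T2 -> a

Fill CYK table bottom-up (cells [i..j] with 0 ≤ i ≤ j ≤ 1 only):
  cell(0,0) c: {T1}  orig:{}
  cell(1,1) b: {A,T0}  orig:{A}
  cell(0,1) cb: {C,S}

Original NTs in T[0,1] deriving "cb": ["C", "S"]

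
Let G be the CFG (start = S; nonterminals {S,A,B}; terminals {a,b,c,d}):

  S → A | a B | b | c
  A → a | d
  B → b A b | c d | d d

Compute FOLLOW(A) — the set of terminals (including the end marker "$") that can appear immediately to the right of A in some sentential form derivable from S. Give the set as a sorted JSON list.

Compute FIRST by fixpoint:
pass 1:
  A via A→a: +{a}
  A via A→d: +{d}
  B via B→b A b: +{b}
  B via B→c d: +{c}
  B via B→d d: +{d}
  S via S→A: +{a,d}
  S via S→b: +{b}
  S via S→c: +{c}
  S: {a,b,c,d}  A: {a,d}  B: {b,c,d}
pass 2: (stable)
  S: {a,b,c,d}  A: {a,d}  B: {b,c,d}

Compute FOLLOW by fixpoint:
seed FOLLOW(S) with $
[1]
  B→b A b: FOLLOW(A) ⊇ FIRST(b) = {b}; new: +{b}
  S→A: FOLLOW(A) ⊇ FOLLOW(S) ⊇ {$}; new: +{$}
  S→a B: FOLLOW(B) ⊇ FOLLOW(S) ⊇ {$}; new: +{$}
  FOLLOW[S]={$}  FOLLOW[A]={$,b}  FOLLOW[B]={$}
[2] (stable)
  FOLLOW[S]={$}  FOLLOW[A]={$,b}  FOLLOW[B]={$}

FOLLOW(A) = ["$", "b"]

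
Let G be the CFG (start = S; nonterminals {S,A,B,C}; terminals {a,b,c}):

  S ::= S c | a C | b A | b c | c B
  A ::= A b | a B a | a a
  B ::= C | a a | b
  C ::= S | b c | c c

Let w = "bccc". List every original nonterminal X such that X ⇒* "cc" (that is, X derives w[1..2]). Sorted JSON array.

CNF form of G:
  S -> S T2 | T0 A | T0 T2 | T1 C | T2 B
  A -> A T0 | T1 T1 | T1 X3
  B -> S T2 | T0 A | T0 T2 | T1 C | T1 T1 | T2 B | T2 T2 | b
  C -> S T2 | T0 A | T0 T2 | T1 C | T2 B | T2 T2
  T0 -> b
  T1 -> a
  T2 -> c
  X3 -> B T1

CYK table (by increasing span), restricted to cells inside w[1..2]:
  cell(1,1) c: {T2}  orig:{}
  cell(2,2) c: {T2}  orig:{}
  cell(1,2) cc: {B,C}

Original NTs in T[1,2] deriving "cc": ["B", "C"]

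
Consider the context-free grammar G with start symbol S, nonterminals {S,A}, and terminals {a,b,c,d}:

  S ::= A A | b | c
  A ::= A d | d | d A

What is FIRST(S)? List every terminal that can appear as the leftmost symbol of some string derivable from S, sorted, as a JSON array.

FIRST sets, iterate to fixpoint:
round 1:
  A via A→d: +{d}
  S via S→A A: +{d}
  S via S→b: +{b}
  S via S→c: +{c}
  FIRST(S)={b,c,d}  FIRST(A)={d}
round 2: done
  FIRST(S)={b,c,d}  FIRST(A)={d}

FIRST(S) = ["b", "c", "d"]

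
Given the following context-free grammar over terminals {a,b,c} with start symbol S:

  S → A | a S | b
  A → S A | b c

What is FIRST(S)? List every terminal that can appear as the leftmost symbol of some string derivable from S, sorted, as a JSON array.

FIRST sets, iterate to fixpoint:
pass 1:
  A via A→b c: +{b}
  S via S→A: +{b}
  S via S→a S: +{a}
  FIRST[S]={a,b}  FIRST[A]={b}
pass 2:
  A via A→S A: +{a}
  FIRST[S]={a,b}  FIRST[A]={a,b}
pass 3: (stable)
  FIRST[S]={a,b}  FIRST[A]={a,b}

FIRST(S) = ["a", "b"]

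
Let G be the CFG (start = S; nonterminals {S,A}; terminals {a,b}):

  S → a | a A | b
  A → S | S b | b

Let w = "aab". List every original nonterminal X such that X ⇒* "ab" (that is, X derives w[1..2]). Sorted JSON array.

CNF form of G:
  S -> T1 A | a | b
  A -> S T0 | T1 A | a | b
  T0 -> b
  T1 -> a

CYK fill, restricted to cells inside w[1..2]:
  T[1,1] 'a' = {A,S,T1}  orig:{A,S}
  T[2,2] 'b' = {A,S,T0}  orig:{A,S}
  T[1,2] 'ab' = {A,S}

Original NTs in T[1,2] deriving "ab": ["A", "S"]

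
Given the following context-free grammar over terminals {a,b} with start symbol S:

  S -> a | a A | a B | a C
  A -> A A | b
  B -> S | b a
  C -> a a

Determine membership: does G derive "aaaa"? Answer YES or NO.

CNF form of G:
  S -> T0 A | T0 B | T0 C | a
  A -> A A | b
  B -> T0 A | T0 B | T0 C | T1 T0 | a
  C -> T0 T0
  T0 -> a
  T1 -> b

CYK table (by increasing span):
  cell(0,0) a: {B,S,T0}  orig:{B,S}
  cell(1,1) a: {B,S,T0}  orig:{B,S}
  cell(2,2) a: {B,S,T0}  orig:{B,S}
  cell(3,3) a: {B,S,T0}  orig:{B,S}
  cell(0,1) aa: {B,C,S}
  cell(1,2) aa: {B,C,S}
  cell(2,3) aa: {B,C,S}
  cell(0,2) aaa: {B,S}
  cell(1,3) aaa: {B,S}
  cell(0,3) aaaa: {B,S}

S ∈ T[0,3] ⇒ YES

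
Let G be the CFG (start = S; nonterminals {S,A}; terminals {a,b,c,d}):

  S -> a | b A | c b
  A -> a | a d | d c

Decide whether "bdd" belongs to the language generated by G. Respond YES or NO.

Convert to CNF:
  S -> T2 T3 | T3 A | a
  A -> T0 T1 | T1 T2 | a
  T0 -> a
  T1 -> d
  T2 -> c
  T3 -> b

CYK table (by increasing span):
  [0..0]={T3}  "b"  orig:{}
  [1..1]={T1}  "d"  orig:{}
  [2..2]={T1}  "d"  orig:{}
  [0..1]=∅  "bd"
  [1..2]=∅  "dd"
  [0..2]=∅  "bdd"

S ∉ T[0,2] ⇒ NO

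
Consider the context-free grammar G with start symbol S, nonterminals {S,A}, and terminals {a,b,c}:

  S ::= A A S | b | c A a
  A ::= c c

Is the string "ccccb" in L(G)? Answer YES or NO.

Convert to CNF:
  S -> A X2 | T0 X3 | b
  A -> T0 T0
  T0 -> c
  T1 -> a
  X2 -> A S
  X3 -> A T1

CYK table (by increasing span):
  T[0,0] 'c' = {T0}  orig:{}
  T[1,1] 'c' = {T0}  orig:{}
  T[2,2] 'c' = {T0}  orig:{}
  T[3,3] 'c' = {T0}  orig:{}
  T[4,4] 'b' = {S}
  T[0,1] 'cc' = {A}
  T[1,2] 'cc' = {A}
  T[2,3] 'cc' = {A}
  T[3,4] 'cb' = ∅
  T[0,2] 'ccc' = ∅
  T[1,3] 'ccc' = ∅
  T[2,4] 'ccb' = {X2}  orig:{}
  T[0,3] 'cccc' = ∅
  T[1,4] 'cccb' = ∅
  T[0,4] 'ccccb' = {S}

S ∈ T[0,4] ⇒ YES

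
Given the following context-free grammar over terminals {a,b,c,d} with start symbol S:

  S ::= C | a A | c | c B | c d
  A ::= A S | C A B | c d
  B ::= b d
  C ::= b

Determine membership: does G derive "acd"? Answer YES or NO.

CNF form of G:
  S -> T0 B | T0 T1 | T3 A | b | c
  A -> A S | C X4 | T0 T1
  B -> T2 T1
  C -> b
  T0 -> c
  T1 -> d
  T2 -> b
  T3 -> a
  X4 -> A B

Fill CYK table bottom-up:
  [0..0]={T3}  "a"  orig:{}
  [1..1]={S,T0}  "c"  orig:{S}
  [2..2]={T1}  "d"  orig:{}
  [0..1]=∅  "ac"
  [1..2]={A,S}  "cd"
  [0..2]={S}  "acd"

S ∈ T[0,2] ⇒ YES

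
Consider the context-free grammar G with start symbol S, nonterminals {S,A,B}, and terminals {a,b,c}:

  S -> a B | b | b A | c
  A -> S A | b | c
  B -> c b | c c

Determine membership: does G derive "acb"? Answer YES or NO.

CNF form of G:
  S -> T1 A | T2 B | b | c
  A -> S A | b | c
  B -> T0 T0 | T0 T1
  T0 -> c
  T1 -> b
  T2 -> a

CYK fill:
  cell(0,0) a: {T2}  orig:{}
  cell(1,1) c: {A,S,T0}  orig:{A,S}
  cell(2,2) b: {A,S,T1}  orig:{A,S}
  cell(0,1) ac: ∅
  cell(1,2) cb: {A,B}
  cell(0,2) acb: {S}

S ∈ T[0,2] ⇒ YES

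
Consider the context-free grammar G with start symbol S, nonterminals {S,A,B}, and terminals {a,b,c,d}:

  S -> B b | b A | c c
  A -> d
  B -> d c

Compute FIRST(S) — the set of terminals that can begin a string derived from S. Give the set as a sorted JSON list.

FIRST sets, iterate to fixpoint:
round 1:
  A via A→d: +{d}
  B via B→d c: +{d}
  S via S→B b: +{d}
  S via S→b A: +{b}
  S via S→c c: +{c}
  S: {b,c,d}  A: {d}  B: {d}
round 2: done
  S: {b,c,d}  A: {d}  B: {d}

FIRST(S) = ["b", "c", "d"]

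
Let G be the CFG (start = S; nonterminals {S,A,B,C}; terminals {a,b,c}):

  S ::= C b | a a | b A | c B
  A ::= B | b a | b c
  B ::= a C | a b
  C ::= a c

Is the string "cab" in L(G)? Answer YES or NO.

Convert to CNF:
  S -> C T1 | T0 T0 | T1 A | T2 B
  A -> T0 C | T0 T1 | T1 T0 | T1 T2
  B -> T0 C | T0 T1
  C -> T0 T2
  T0 -> a
  T1 -> b
  T2 -> c

Fill CYK table bottom-up:
  [0..0]={T2}  "c"  orig:{}
  [1..1]={T0}  "a"  orig:{}
  [2..2]={T1}  "b"  orig:{}
  [0..1]=∅  "ca"
  [1..2]={A,B}  "ab"
  [0..2]={S}  "cab"

S ∈ T[0,2] ⇒ YES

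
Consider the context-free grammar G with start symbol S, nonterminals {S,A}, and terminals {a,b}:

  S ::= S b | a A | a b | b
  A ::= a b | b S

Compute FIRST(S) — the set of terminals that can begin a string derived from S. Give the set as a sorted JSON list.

Compute FIRST by fixpoint:
[1]
  A via A→a b: +{a}
  A via A→b S: +{b}
  S via S→a A: +{a}
  S via S→b: +{b}
  FIRST(S)={a,b}  FIRST(A)={a,b}
[2] — fixpoint
  FIRST(S)={a,b}  FIRST(A)={a,b}

FIRST(S) = ["a", "b"]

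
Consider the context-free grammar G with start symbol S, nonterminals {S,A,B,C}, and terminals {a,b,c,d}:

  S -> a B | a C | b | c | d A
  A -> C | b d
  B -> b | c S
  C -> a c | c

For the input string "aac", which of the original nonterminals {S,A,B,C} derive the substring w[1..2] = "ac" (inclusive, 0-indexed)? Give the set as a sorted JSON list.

Convert to CNF:
  S -> T0 B | T0 C | T3 A | b | c
  A -> T0 T1 | T2 T3 | c
  B -> T1 S | b
  C -> T0 T1 | c
  T0 -> a
  T1 -> c
  T2 -> b
  T3 -> d

Fill CYK table bottom-up, restricted to cells inside w[1..2]:
  T[1,1] 'a' = {T0}  orig:{}
  T[2,2] 'c' = {A,C,S,T1}  orig:{A,C,S}
  T[1,2] 'ac' = {A,C,S}

Original NTs in T[1,2] deriving "ac": ["A", "C", "S"]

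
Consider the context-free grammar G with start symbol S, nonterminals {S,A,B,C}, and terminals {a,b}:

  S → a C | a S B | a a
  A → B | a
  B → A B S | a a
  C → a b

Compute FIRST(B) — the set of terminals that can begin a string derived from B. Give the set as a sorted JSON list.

FIRST sets, iterate to fixpoint:
round 1:
  A via A→a: +{a}
  B via B→A B S: +{a}
  C via C→a b: +{a}
  S via S→a C: +{a}
  FIRST(S)={a}  FIRST(A)={a}  FIRST(B)={a}  FIRST(C)={a}
round 2: (stable)
  FIRST(S)={a}  FIRST(A)={a}  FIRST(B)={a}  FIRST(C)={a}

FIRST(B) = ["a"]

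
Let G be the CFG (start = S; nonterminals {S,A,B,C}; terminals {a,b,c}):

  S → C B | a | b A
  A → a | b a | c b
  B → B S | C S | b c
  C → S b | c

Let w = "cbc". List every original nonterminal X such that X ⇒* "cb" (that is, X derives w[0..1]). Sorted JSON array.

Convert to CNF:
  S -> C B | T0 A | a
  A -> T0 T1 | T2 T0 | a
  B -> B S | C S | T0 T2
  C -> S T0 | c
  T0 -> b
  T1 -> a
  T2 -> c

CYK table (by increasing span) (cells [i..j] with 0 ≤ i ≤ j ≤ 1 only):
  T[0,0] 'c' = {C,T2}  orig:{C}
  T[1,1] 'b' = {T0}  orig:{}
  T[0,1] 'cb' = {A}

Original NTs in T[0,1] deriving "cb": ["A"]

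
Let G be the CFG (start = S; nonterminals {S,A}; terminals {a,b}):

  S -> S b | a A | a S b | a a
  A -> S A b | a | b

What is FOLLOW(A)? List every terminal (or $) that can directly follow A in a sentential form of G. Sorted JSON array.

FIRST sets, iterate to fixpoint:
iter 1:
  A via A→a: +{a}
  A via A→b: +{b}
  S via S→a A: +{a}
  S: {a}  A: {a,b}
iter 2: done
  S: {a}  A: {a,b}

FOLLOW sets:
initialize: $ ∈ FOLLOW(S)
round 1:
  A→S A b: FOLLOW(S) ⊇ FIRST(A) = {a,b}; new: +{a,b}
  A→S A b: FOLLOW(A) ⊇ FIRST(b) = {b}; new: +{b}
  S→a A: FOLLOW(A) ⊇ FOLLOW(S) ⊇ {$,a,b}; new: +{$,a}
  S: {$,a,b}  A: {$,a,b}
round 2: — fixpoint
  S: {$,a,b}  A: {$,a,b}

FOLLOW(A) = ["$", "a", "b"]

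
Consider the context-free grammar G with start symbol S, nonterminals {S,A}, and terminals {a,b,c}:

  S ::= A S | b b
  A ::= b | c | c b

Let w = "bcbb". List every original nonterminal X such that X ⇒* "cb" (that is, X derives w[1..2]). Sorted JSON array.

CNF form of G:
  S -> A S | T1 T1
  A -> T0 T1 | b | c
  T0 -> c
  T1 -> b

CYK fill — only the sub-triangle for w[1..2]:
  T[1,1] 'c' = {A,T0}  orig:{A}
  T[2,2] 'b' = {A,T1}  orig:{A}
  T[1,2] 'cb' = {A}

Original NTs in T[1,2] deriving "cb": ["A"]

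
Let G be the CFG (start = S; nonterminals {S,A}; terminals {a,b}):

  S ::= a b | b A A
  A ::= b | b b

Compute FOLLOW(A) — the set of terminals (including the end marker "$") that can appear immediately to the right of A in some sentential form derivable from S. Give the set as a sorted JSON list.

FIRST sets, iterate to fixpoint:
round 1:
  A via A→b: +{b}
  S via S→a b: +{a}
  S via S→b A A: +{b}
  FIRST[S]={a,b}  FIRST[A]={b}
round 2: (no change)
  FIRST[S]={a,b}  FIRST[A]={b}

FOLLOW sets:
FOLLOW(S) := {$}
round 1:
  S→b A A: FOLLOW(A) ⊇ FIRST(A) = {b}; new: +{b}
  S→b A A: FOLLOW(A) ⊇ FOLLOW(S) ⊇ {$}; new: +{$}
  S: {$}  A: {$,b}
round 2: done
  S: {$}  A: {$,b}

FOLLOW(A) = ["$", "b"]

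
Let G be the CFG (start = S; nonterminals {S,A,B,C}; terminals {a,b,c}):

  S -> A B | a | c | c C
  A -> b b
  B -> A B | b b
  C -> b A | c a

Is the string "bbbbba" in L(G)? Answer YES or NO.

CNF form of G:
  S -> A B | T1 C | a | c
  A -> T0 T0
  B -> A B | T0 T0
  C -> T0 A | T1 T2
  T0 -> b
  T1 -> c
  T2 -> a

Fill CYK table bottom-up:
  cell(0,0) b: {T0}  orig:{}
  cell(1,1) b: {T0}  orig:{}
  cell(2,2) b: {T0}  orig:{}
  cell(3,3) b: {T0}  orig:{}
  cell(4,4) b: {T0}  orig:{}
  cell(5,5) a: {S,T2}  orig:{S}
  cell(0,1) bb: {A,B}
  cell(1,2) bb: {A,B}
  cell(2,3) bb: {A,B}
  cell(3,4) bb: {A,B}
  cell(4,5) ba: ∅
  cell(0,2) bbb: {C}
  cell(1,3) bbb: {C}
  cell(2,4) bbb: {C}
  cell(3,5) bba: ∅
  cell(0,3) bbbb: {B,S}
  cell(1,4) bbbb: {B,S}
  cell(2,5) bbba: ∅
  cell(0,4) bbbbb: ∅
  cell(1,5) bbbba: ∅
  cell(0,5) bbbbba: ∅

S ∉ T[0,5] ⇒ NO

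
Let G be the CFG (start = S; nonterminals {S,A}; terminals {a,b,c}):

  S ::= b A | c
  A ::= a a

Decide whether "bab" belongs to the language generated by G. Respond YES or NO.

CNF form of G:
  S -> T1 A | c
  A -> T0 T0
  T0 -> a
  T1 -> b

Fill CYK table bottom-up:
  T[0,0] 'b' = {T1}  orig:{}
  T[1,1] 'a' = {T0}  orig:{}
  T[2,2] 'b' = {T1}  orig:{}
  T[0,1] 'ba' = ∅
  T[1,2] 'ab' = ∅
  T[0,2] 'bab' = ∅

S ∉ T[0,2] ⇒ NO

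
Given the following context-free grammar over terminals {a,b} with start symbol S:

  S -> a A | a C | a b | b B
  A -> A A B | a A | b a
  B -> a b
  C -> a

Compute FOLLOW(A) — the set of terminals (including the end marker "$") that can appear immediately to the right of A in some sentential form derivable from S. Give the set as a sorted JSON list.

FIRST sets, iterate to fixpoint:
pass 1:
  A via A→a A: +{a}
  A via A→b a: +{b}
  B via B→a b: +{a}
  C via C→a: +{a}
  S via S→a A: +{a}
  S via S→b B: +{b}
  S: {a,b}  A: {a,b}  B: {a}  C: {a}
pass 2: (stable)
  S: {a,b}  A: {a,b}  B: {a}  C: {a}

FOLLOW iteration:
FOLLOW(S) := {$}
round 1:
  A→A A B: FOLLOW(A) ⊇ FIRST(A) = {a,b}; new: +{a,b}
  A→A A B: FOLLOW(B) ⊇ FOLLOW(A) ⊇ {a,b}; new: +{a,b}
  S→a A: FOLLOW(A) ⊇ FOLLOW(S) ⊇ {$}; new: +{$}
  S→a C: FOLLOW(C) ⊇ FOLLOW(S) ⊇ {$}; new: +{$}
  S→b B: FOLLOW(B) ⊇ FOLLOW(S) ⊇ {$}; new: +{$}
  FOLLOW(S)={$}  FOLLOW(A)={$,a,b}  FOLLOW(B)={$,a,b}  FOLLOW(C)={$}
round 2: (no change)
  FOLLOW(S)={$}  FOLLOW(A)={$,a,b}  FOLLOW(B)={$,a,b}  FOLLOW(C)={$}

FOLLOW(A) = ["$", "a", "b"]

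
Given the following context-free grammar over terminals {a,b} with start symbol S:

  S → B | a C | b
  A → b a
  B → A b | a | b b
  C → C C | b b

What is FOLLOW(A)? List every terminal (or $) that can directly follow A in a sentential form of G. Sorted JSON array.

FIRST iteration:
pass 1:
  A via A→b a: +{b}
  B via B→A b: +{b}
  B via B→a: +{a}
  C via C→b b: +{b}
  S via S→B: +{a,b}
  FIRST[S]={a,b}  FIRST[A]={b}  FIRST[B]={a,b}  FIRST[C]={b}
pass 2: (no change)
  FIRST[S]={a,b}  FIRST[A]={b}  FIRST[B]={a,b}  FIRST[C]={b}

FOLLOW iteration:
seed FOLLOW(S) with $
pass 1:
  B→A b: FOLLOW(A) ⊇ FIRST(b) = {b}; new: +{b}
  C→C C: FOLLOW(C) ⊇ FIRST(C) = {b}; new: +{b}
  S→B: FOLLOW(B) ⊇ FOLLOW(S) ⊇ {$}; new: +{$}
  S→a C: FOLLOW(C) ⊇ FOLLOW(S) ⊇ {$}; new: +{$}
  FOLLOW(S)={$}  FOLLOW(A)={b}  FOLLOW(B)={$}  FOLLOW(C)={$,b}
pass 2: (stable)
  FOLLOW(S)={$}  FOLLOW(A)={b}  FOLLOW(B)={$}  FOLLOW(C)={$,b}

FOLLOW(A) = ["b"]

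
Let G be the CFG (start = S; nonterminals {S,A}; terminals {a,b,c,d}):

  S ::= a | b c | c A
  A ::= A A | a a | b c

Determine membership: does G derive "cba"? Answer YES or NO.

CNF form of G:
  S -> T1 T2 | T2 A | a
  A -> A A | T0 T0 | T1 T2
  T0 -> a
  T1 -> b
  T2 -> c

CYK fill:
  T[0,0] 'c' = {T2}  orig:{}
  T[1,1] 'b' = {T1}  orig:{}
  T[2,2] 'a' = {S,T0}  orig:{S}
  T[0,1] 'cb' = ∅
  T[1,2] 'ba' = ∅
  T[0,2] 'cba' = ∅

S ∉ T[0,2] ⇒ NO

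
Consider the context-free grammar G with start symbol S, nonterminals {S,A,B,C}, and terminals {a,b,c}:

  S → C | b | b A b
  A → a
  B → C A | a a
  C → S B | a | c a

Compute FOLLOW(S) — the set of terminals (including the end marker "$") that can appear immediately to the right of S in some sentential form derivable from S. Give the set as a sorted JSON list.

FIRST sets, iterate to fixpoint:
iter 1:
  A via A→a: +{a}
  B via B→a a: +{a}
  C via C→a: +{a}
  C via C→c a: +{c}
  S via S→C: +{a,c}
  S via S→b: +{b}
  S: {a,b,c}  A: {a}  B: {a}  C: {a,c}
iter 2:
  B via B→C A: +{c}
  C via C→S B: +{b}
  S: {a,b,c}  A: {a}  B: {a,c}  C: {a,b,c}
iter 3:
  B via B→C A: +{b}
  S: {a,b,c}  A: {a}  B: {a,b,c}  C: {a,b,c}
iter 4: (stable)
  S: {a,b,c}  A: {a}  B: {a,b,c}  C: {a,b,c}

FOLLOW iteration:
FOLLOW(S) := {$}
[1]
  B→C A: FOLLOW(C) ⊇ FIRST(A) = {a}; new: +{a}
  C→S B: FOLLOW(S) ⊇ FIRST(B) = {a,b,c}; new: +{a,b,c}
  C→S B: FOLLOW(B) ⊇ FOLLOW(C) ⊇ {a}; new: +{a}
  S→C: FOLLOW(C) ⊇ FOLLOW(S) ⊇ {$,a,b,c}; new: +{$,b,c}
  S→b A b: FOLLOW(A) ⊇ FIRST(b) = {b}; new: +{b}
  FOLLOW[S]={$,a,b,c}  FOLLOW[A]={b}  FOLLOW[B]={a}  FOLLOW[C]={$,a,b,c}
[2]
  B→C A: FOLLOW(A) ⊇ FOLLOW(B) ⊇ {a}; new: +{a}
  C→S B: FOLLOW(B) ⊇ FOLLOW(C) ⊇ {$,a,b,c}; new: +{$,b,c}
  FOLLOW[S]={$,a,b,c}  FOLLOW[A]={a,b}  FOLLOW[B]={$,a,b,c}  FOLLOW[C]={$,a,b,c}
[3]
  B→C A: FOLLOW(A) ⊇ FOLLOW(B) ⊇ {$,a,b,c}; new: +{$,c}
  FOLLOW[S]={$,a,b,c}  FOLLOW[A]={$,a,b,c}  FOLLOW[B]={$,a,b,c}  FOLLOW[C]={$,a,b,c}
[4] done
  FOLLOW[S]={$,a,b,c}  FOLLOW[A]={$,a,b,c}  FOLLOW[B]={$,a,b,c}  FOLLOW[C]={$,a,b,c}

FOLLOW(S) = ["$", "a", "b", "c"]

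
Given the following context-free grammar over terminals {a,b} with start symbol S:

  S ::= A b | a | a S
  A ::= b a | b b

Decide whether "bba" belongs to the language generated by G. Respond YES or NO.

CNF form of G:
  S -> A T0 | T1 S | a
  A -> T0 T0 | T0 T1
  T0 -> b
  T1 -> a

CYK table (by increasing span):
  T[0,0] 'b' = {T0}  orig:{}
  T[1,1] 'b' = {T0}  orig:{}
  T[2,2] 'a' = {S,T1}  orig:{S}
  T[0,1] 'bb' = {A}
  T[1,2] 'ba' = {A}
  T[0,2] 'bba' = ∅

S ∉ T[0,2] ⇒ NO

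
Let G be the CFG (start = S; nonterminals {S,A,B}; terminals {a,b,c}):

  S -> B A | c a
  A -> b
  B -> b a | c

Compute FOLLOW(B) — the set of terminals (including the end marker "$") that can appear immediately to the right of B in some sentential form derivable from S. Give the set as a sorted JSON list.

FIRST iteration:
[1]
  A via A→b: +{b}
  B via B→b a: +{b}
  B via B→c: +{c}
  S via S→B A: +{b,c}
  FIRST(S)={b,c}  FIRST(A)={b}  FIRST(B)={b,c}
[2] done
  FIRST(S)={b,c}  FIRST(A)={b}  FIRST(B)={b,c}

FOLLOW sets:
seed FOLLOW(S) with $
round 1:
  S→B A: FOLLOW(B) ⊇ FIRST(A) = {b}; new: +{b}
  S→B A: FOLLOW(A) ⊇ FOLLOW(S) ⊇ {$}; new: +{$}
  FOLLOW(S)={$}  FOLLOW(A)={$}  FOLLOW(B)={b}
round 2: — fixpoint
  FOLLOW(S)={$}  FOLLOW(A)={$}  FOLLOW(B)={b}

FOLLOW(B) = ["b"]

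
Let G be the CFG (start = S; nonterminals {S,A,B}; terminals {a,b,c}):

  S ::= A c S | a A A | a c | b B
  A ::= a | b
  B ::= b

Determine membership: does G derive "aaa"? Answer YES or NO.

Convert to CNF:
  S -> A X3 | T1 T0 | T1 X4 | T2 B
  A -> a | b
  B -> b
  T0 -> c
  T1 -> a
  T2 -> b
  X3 -> T0 S
  X4 -> A A

CYK table (by increasing span):
  T[0,0] 'a' = {A,T1}  orig:{A}
  T[1,1] 'a' = {A,T1}  orig:{A}
  T[2,2] 'a' = {A,T1}  orig:{A}
  T[0,1] 'aa' = {X4}  orig:{}
  T[1,2] 'aa' = {X4}  orig:{}
  T[0,2] 'aaa' = {S}

S ∈ T[0,2] ⇒ YES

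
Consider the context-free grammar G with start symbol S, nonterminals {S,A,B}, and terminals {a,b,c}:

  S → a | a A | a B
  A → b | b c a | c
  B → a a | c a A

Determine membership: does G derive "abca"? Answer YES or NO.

CNF form of G:
  S -> T2 A | T2 B | a
  A -> T0 X3 | b | c
  B -> T1 X4 | T2 T2
  T0 -> b
  T1 -> c
  T2 -> a
  X3 -> T1 T2
  X4 -> T2 A

Fill CYK table bottom-up:
  cell(0,0) a: {S,T2}  orig:{S}
  cell(1,1) b: {A,T0}  orig:{A}
  cell(2,2) c: {A,T1}  orig:{A}
  cell(3,3) a: {S,T2}  orig:{S}
  cell(0,1) ab: {S,X4}  orig:{S}
  cell(1,2) bc: ∅
  cell(2,3) ca: {X3}  orig:{}
  cell(0,2) abc: ∅
  cell(1,3) bca: {A}
  cell(0,3) abca: {S,X4}  orig:{S}

S ∈ T[0,3] ⇒ YES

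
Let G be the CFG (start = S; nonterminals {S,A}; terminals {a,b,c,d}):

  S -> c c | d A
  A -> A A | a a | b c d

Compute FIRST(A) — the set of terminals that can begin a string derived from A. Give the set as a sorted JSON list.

Compute FIRST by fixpoint:
iter 1:
  A via A→a a: +{a}
  A via A→b c d: +{b}
  S via S→c c: +{c}
  S via S→d A: +{d}
  S: {c,d}  A: {a,b}
iter 2: — fixpoint
  S: {c,d}  A: {a,b}

FIRST(A) = ["a", "b"]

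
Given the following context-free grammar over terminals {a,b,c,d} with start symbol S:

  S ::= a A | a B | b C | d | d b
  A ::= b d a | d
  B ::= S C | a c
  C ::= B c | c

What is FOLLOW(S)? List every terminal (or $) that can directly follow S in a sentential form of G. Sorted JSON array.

Compute FIRST by fixpoint:
[1]
  A via A→b d a: +{b}
  A via A→d: +{d}
  B via B→a c: +{a}
  C via C→B c: +{a}
  C via C→c: +{c}
  S via S→a A: +{a}
  S via S→b C: +{b}
  S via S→d: +{d}
  FIRST(S)={a,b,d}  FIRST(A)={b,d}  FIRST(B)={a}  FIRST(C)={a,c}
[2]
  B via B→S C: +{b,d}
  C via C→B c: +{b,d}
  FIRST(S)={a,b,d}  FIRST(A)={b,d}  FIRST(B)={a,b,d}  FIRST(C)={a,b,c,d}
[3] (no change)
  FIRST(S)={a,b,d}  FIRST(A)={b,d}  FIRST(B)={a,b,d}  FIRST(C)={a,b,c,d}

FOLLOW sets:
initialize: $ ∈ FOLLOW(S)
iter 1:
  B→S C: FOLLOW(S) ⊇ FIRST(C) = {a,b,c,d}; new: +{a,b,c,d}
  C→B c: FOLLOW(B) ⊇ FIRST(c) = {c}; new: +{c}
  S→a A: FOLLOW(A) ⊇ FOLLOW(S) ⊇ {$,a,b,c,d}; new: +{$,a,b,c,d}
  S→a B: FOLLOW(B) ⊇ FOLLOW(S) ⊇ {$,a,b,c,d}; new: +{$,a,b,d}
  S→b C: FOLLOW(C) ⊇ FOLLOW(S) ⊇ {$,a,b,c,d}; new: +{$,a,b,c,d}
  FOLLOW(S)={$,a,b,c,d}  FOLLOW(A)={$,a,b,c,d}  FOLLOW(B)={$,a,b,c,d}  FOLLOW(C)={$,a,b,c,d}
iter 2: (no change)
  FOLLOW(S)={$,a,b,c,d}  FOLLOW(A)={$,a,b,c,d}  FOLLOW(B)={$,a,b,c,d}  FOLLOW(C)={$,a,b,c,d}

FOLLOW(S) = ["$", "a", "b", "c", "d"]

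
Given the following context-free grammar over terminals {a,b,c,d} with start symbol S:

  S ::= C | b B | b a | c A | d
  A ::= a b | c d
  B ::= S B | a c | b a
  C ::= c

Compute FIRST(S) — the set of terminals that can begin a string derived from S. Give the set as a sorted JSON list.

Compute FIRST by fixpoint:
[1]
  A via A→a b: +{a}
  A via A→c d: +{c}
  B via B→a c: +{a}
  B via B→b a: +{b}
  C via C→c: +{c}
  S via S→C: +{c}
  S via S→b B: +{b}
  S via S→d: +{d}
  S: {b,c,d}  A: {a,c}  B: {a,b}  C: {c}
[2]
  B via B→S B: +{c,d}
  S: {b,c,d}  A: {a,c}  B: {a,b,c,d}  C: {c}
[3] (no change)
  S: {b,c,d}  A: {a,c}  B: {a,b,c,d}  C: {c}

FIRST(S) = ["b", "c", "d"]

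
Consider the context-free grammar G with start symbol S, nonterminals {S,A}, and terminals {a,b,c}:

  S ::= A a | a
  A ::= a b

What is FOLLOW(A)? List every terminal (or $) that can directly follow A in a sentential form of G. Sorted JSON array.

FIRST iteration:
iter 1:
  A via A→a b: +{a}
  S via S→A a: +{a}
  FIRST[S]={a}  FIRST[A]={a}
iter 2: (stable)
  FIRST[S]={a}  FIRST[A]={a}

Compute FOLLOW by fixpoint:
seed FOLLOW(S) with $
pass 1:
  S→A a: FOLLOW(A) ⊇ FIRST(a) = {a}; new: +{a}
  FOLLOW[S]={$}  FOLLOW[A]={a}
pass 2: (stable)
  FOLLOW[S]={$}  FOLLOW[A]={a}

FOLLOW(A) = ["a"]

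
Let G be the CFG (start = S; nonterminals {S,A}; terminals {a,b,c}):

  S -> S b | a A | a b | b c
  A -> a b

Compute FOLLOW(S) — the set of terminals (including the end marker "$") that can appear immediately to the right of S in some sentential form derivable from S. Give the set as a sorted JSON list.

FIRST sets, iterate to fixpoint:
[1]
  A via A→a b: +{a}
  S via S→a A: +{a}
  S via S→b c: +{b}
  S: {a,b}  A: {a}
[2] (stable)
  S: {a,b}  A: {a}

Compute FOLLOW by fixpoint:
initialize: $ ∈ FOLLOW(S)
[1]
  S→S b: FOLLOW(S) ⊇ FIRST(b) = {b}; new: +{b}
  S→a A: FOLLOW(A) ⊇ FOLLOW(S) ⊇ {$,b}; new: +{$,b}
  S: {$,b}  A: {$,b}
[2] (no change)
  S: {$,b}  A: {$,b}

FOLLOW(S) = ["$", "b"]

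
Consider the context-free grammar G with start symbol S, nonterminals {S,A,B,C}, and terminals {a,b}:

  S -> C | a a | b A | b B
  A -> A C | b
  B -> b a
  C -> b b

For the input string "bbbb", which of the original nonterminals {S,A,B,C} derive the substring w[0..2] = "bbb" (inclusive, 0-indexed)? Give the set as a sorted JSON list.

CNF form of G:
  S -> T0 A | T0 B | T0 T0 | T1 T1
  A -> A C | b
  B -> T0 T1
  C -> T0 T0
  T0 -> b
  T1 -> a

CYK table (by increasing span) (cells [i..j] with 0 ≤ i ≤ j ≤ 2 only):
  cell(0,0) b: {A,T0}  orig:{A}
  cell(1,1) b: {A,T0}  orig:{A}
  cell(2,2) b: {A,T0}  orig:{A}
  cell(0,1) bb: {C,S}
  cell(1,2) bb: {C,S}
  cell(0,2) bbb: {A}

Original NTs in T[0,2] deriving "bbb": ["A"]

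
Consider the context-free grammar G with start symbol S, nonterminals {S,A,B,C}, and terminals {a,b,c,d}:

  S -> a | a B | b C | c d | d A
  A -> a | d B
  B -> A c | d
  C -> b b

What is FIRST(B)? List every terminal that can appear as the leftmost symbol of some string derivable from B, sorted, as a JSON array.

FIRST sets, iterate to fixpoint:
round 1:
  A via A→a: +{a}
  A via A→d B: +{d}
  B via B→A c: +{a,d}
  C via C→b b: +{b}
  S via S→a: +{a}
  S via S→b C: +{b}
  S via S→c d: +{c}
  S via S→d A: +{d}
  FIRST[S]={a,b,c,d}  FIRST[A]={a,d}  FIRST[B]={a,d}  FIRST[C]={b}
round 2: done
  FIRST[S]={a,b,c,d}  FIRST[A]={a,d}  FIRST[B]={a,d}  FIRST[C]={b}

FIRST(B) = ["a", "d"]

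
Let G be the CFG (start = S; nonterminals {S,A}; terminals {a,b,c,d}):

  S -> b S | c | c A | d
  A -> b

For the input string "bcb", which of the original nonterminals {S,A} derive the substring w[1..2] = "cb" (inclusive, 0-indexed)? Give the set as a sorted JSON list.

Convert to CNF:
  S -> T0 S | T1 A | c | d
  A -> b
  T0 -> b
  T1 -> c

CYK fill — only the sub-triangle for w[1..2]:
  [1..1]={S,T1}  "c"  orig:{S}
  [2..2]={A,T0}  "b"  orig:{A}
  [1..2]={S}  "cb"

Original NTs in T[1,2] deriving "cb": ["S"]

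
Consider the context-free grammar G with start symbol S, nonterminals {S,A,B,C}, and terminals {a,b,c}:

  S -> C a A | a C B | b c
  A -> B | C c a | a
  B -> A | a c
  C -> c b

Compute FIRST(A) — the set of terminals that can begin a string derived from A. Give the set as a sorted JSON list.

FIRST iteration:
pass 1:
  A via A→a: +{a}
  B via B→A: +{a}
  C via C→c b: +{c}
  S via S→C a A: +{c}
  S via S→a C B: +{a}
  S via S→b c: +{b}
  S: {a,b,c}  A: {a}  B: {a}  C: {c}
pass 2:
  A via A→C c a: +{c}
  B via B→A: +{c}
  S: {a,b,c}  A: {a,c}  B: {a,c}  C: {c}
pass 3: — fixpoint
  S: {a,b,c}  A: {a,c}  B: {a,c}  C: {c}

FIRST(A) = ["a", "c"]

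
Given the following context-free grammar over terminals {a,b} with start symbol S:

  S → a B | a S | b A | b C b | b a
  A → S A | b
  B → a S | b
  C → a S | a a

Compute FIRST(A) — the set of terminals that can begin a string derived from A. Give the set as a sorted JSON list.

FIRST iteration:
[1]
  A via A→b: +{b}
  B via B→a S: +{a}
  B via B→b: +{b}
  C via C→a S: +{a}
  S via S→a B: +{a}
  S via S→b A: +{b}
  FIRST[S]={a,b}  FIRST[A]={b}  FIRST[B]={a,b}  FIRST[C]={a}
[2]
  A via A→S A: +{a}
  FIRST[S]={a,b}  FIRST[A]={a,b}  FIRST[B]={a,b}  FIRST[C]={a}
[3] (stable)
  FIRST[S]={a,b}  FIRST[A]={a,b}  FIRST[B]={a,b}  FIRST[C]={a}

FIRST(A) = ["a", "b"]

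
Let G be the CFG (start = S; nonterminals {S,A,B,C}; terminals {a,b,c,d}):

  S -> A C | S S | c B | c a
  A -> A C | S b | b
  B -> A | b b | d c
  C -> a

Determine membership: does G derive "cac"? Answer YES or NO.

Convert to CNF:
  S -> A C | S S | T2 B | T2 T3
  A -> A C | S T0 | b
  B -> A C | S T0 | T0 T0 | T1 T2 | b
  C -> a
  T0 -> b
  T1 -> d
  T2 -> c
  T3 -> a

CYK table (by increasing span):
  cell(0,0) c: {T2}  orig:{}
  cell(1,1) a: {C,T3}  orig:{C}
  cell(2,2) c: {T2}  orig:{}
  cell(0,1) ca: {S}
  cell(1,2) ac: ∅
  cell(0,2) cac: ∅

S ∉ T[0,2] ⇒ NO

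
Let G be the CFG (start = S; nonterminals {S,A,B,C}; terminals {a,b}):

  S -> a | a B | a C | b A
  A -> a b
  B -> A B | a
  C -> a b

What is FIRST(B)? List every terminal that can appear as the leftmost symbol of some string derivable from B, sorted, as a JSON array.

FIRST iteration:
round 1:
  A via A→a b: +{a}
  B via B→A B: +{a}
  C via C→a b: +{a}
  S via S→a: +{a}
  S via S→b A: +{b}
  FIRST[S]={a,b}  FIRST[A]={a}  FIRST[B]={a}  FIRST[C]={a}
round 2: — fixpoint
  FIRST[S]={a,b}  FIRST[A]={a}  FIRST[B]={a}  FIRST[C]={a}

FIRST(B) = ["a"]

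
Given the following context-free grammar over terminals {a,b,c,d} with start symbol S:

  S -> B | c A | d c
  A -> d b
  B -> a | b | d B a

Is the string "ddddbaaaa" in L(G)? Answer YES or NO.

Convert to CNF:
  S -> T0 T3 | T0 X5 | T3 A | a | b
  A -> T0 T1
  B -> T0 X4 | a | b
  T0 -> d
  T1 -> b
  T2 -> a
  T3 -> c
  X4 -> B T2
  X5 -> B T2

Fill CYK table bottom-up:
  [0..0]={T0}  "d"  orig:{}
  [1..1]={T0}  "d"  orig:{}
  [2..2]={T0}  "d"  orig:{}
  [3..3]={T0}  "d"  orig:{}
  [4..4]={B,S,T1}  "b"  orig:{B,S}
  [5..5]={B,S,T2}  "a"  orig:{B,S}
  [6..6]={B,S,T2}  "a"  orig:{B,S}
  [7..7]={B,S,T2}  "a"  orig:{B,S}
  [8..8]={B,S,T2}  "a"  orig:{B,S}
  [0..1]=∅  "dd"
  [1..2]=∅  "dd"
  [2..3]=∅  "dd"
  [3..4]={A}  "db"
  [4..5]={X4,X5}  "ba"  orig:{}
  [5..6]={X4,X5}  "aa"  orig:{}
  [6..7]={X4,X5}  "aa"  orig:{}
  [7..8]={X4,X5}  "aa"  orig:{}
  [0..2]=∅  "ddd"
  [1..3]=∅  "ddd"
  [2..4]=∅  "ddb"
  [3..5]={B,S}  "dba"
  [4..6]=∅  "baa"
  [5..7]=∅  "aaa"
  [6..8]=∅  "aaa"
  [0..3]=∅  "dddd"
  [1..4]=∅  "dddb"
  [2..5]=∅  "ddba"
  [3..6]={X4,X5}  "dbaa"  orig:{}
  [4..7]=∅  "baaa"
  [5..8]=∅  "aaaa"
  [0..4]=∅  "ddddb"
  [1..5]=∅  "dddba"
  [2..6]={B,S}  "ddbaa"
  [3..7]=∅  "dbaaa"
  [4..8]=∅  "baaaa"
  [0..5]=∅  "ddddba"
  [1..6]=∅  "dddbaa"
  [2..7]={X4,X5}  "ddbaaa"  orig:{}
  [3..8]=∅  "dbaaaa"
  [0..6]=∅  "ddddbaa"
  [1..7]={B,S}  "dddbaaa"
  [2..8]=∅  "ddbaaaa"
  [0..7]=∅  "ddddbaaa"
  [1..8]={X4,X5}  "dddbaaaa"  orig:{}
  [0..8]={B,S}  "ddddbaaaa"

S ∈ T[0,8] ⇒ YES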